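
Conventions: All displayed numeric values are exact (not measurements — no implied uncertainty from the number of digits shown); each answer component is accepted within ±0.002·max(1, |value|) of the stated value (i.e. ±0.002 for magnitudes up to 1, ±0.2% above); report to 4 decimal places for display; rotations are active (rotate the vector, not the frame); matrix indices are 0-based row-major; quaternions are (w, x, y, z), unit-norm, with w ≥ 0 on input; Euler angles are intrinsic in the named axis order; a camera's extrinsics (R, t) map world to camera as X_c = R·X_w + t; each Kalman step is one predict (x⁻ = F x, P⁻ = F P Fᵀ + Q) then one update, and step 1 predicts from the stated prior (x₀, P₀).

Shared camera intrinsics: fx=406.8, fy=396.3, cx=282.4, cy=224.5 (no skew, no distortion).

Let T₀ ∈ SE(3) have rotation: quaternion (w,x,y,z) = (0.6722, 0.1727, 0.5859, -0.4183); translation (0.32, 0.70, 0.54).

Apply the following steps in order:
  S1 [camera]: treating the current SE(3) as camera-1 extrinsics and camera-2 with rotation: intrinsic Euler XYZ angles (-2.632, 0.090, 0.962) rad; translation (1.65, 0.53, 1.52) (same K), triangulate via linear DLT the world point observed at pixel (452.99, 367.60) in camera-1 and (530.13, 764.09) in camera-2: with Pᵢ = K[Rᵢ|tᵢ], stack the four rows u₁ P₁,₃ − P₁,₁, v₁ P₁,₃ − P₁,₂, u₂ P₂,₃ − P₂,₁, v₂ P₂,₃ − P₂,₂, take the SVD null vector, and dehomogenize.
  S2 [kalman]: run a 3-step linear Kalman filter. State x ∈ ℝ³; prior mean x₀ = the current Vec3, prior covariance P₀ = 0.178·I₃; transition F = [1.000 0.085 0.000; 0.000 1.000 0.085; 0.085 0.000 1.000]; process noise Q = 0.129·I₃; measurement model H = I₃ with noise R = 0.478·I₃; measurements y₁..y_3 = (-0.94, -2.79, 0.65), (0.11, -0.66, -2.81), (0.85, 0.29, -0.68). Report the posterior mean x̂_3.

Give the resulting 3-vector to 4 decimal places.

after S1 (triangulate): (-1.4380, 0.0459, 0.7003)
after S2 (kf_track): (-0.1689, -0.4148, -0.7461)

result = (-0.1689, -0.4148, -0.7461)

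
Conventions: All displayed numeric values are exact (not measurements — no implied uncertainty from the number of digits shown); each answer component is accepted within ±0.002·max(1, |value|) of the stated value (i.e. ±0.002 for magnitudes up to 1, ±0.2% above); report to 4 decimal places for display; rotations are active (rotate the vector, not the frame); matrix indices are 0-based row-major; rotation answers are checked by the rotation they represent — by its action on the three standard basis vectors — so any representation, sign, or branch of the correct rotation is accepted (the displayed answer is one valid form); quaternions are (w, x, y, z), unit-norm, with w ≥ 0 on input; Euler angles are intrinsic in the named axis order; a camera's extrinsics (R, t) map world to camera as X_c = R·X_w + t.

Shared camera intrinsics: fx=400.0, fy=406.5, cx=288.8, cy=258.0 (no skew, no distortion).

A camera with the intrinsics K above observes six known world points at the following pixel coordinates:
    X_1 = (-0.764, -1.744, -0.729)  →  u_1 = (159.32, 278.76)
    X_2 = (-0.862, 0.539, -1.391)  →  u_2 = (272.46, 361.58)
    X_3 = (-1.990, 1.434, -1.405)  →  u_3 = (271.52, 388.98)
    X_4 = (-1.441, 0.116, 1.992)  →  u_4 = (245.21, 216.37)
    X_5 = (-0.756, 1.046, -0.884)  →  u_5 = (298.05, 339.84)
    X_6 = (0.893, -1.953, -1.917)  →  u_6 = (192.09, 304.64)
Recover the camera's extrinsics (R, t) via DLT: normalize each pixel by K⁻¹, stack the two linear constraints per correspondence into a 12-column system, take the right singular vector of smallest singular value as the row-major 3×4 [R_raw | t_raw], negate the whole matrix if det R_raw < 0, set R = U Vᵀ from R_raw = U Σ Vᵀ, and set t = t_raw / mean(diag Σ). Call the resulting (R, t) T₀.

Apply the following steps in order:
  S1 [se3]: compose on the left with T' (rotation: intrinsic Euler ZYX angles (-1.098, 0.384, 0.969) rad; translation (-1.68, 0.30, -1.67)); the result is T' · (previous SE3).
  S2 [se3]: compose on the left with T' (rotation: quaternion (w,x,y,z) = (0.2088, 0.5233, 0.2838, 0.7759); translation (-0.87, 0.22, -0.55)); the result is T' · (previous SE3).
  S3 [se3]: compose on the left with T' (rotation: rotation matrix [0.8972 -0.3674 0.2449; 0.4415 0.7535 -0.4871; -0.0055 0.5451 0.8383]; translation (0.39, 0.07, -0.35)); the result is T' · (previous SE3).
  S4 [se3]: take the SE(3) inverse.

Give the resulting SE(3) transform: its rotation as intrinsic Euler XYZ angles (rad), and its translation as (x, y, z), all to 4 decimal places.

source (pnp_recover): camera pose = R=[0.6571 0.7538 0.0010; -0.4339 0.3793 -0.8172; -0.6164 0.5366 0.5763], t=(-0.1199, 0.0399, 6.8685)
after S1 (compose_se3): R=[0.3906 0.2208 -0.8937; -0.1872 -0.9315 -0.3120; -0.9014 0.2891 -0.3225], t=(-6.0823, -3.4769, 2.0106)
after S2 (compose_se3): R=[-0.9763 0.2136 0.0347; 0.1833 0.9015 -0.3921; -0.1150 -0.3764 -0.9193], t=(3.3156, -0.4976, -6.4737)
after S3 (compose_se3): R=[-0.9715 -0.2318 -0.0499; -0.2370 0.9569 0.1677; 0.0089 0.1747 -0.9846], t=(1.9625, 4.3123, -6.0667)
after S4 (invert_se3): R=[-0.9715 -0.2370 0.0089; -0.2318 0.9569 0.1747; -0.0499 0.1677 -0.9846], t=(2.9826, -2.6118, -6.5981)

rotation (euler_xyz) = (-2.9660, 0.0089, 2.9023), translation = (2.9826, -2.6118, -6.5981)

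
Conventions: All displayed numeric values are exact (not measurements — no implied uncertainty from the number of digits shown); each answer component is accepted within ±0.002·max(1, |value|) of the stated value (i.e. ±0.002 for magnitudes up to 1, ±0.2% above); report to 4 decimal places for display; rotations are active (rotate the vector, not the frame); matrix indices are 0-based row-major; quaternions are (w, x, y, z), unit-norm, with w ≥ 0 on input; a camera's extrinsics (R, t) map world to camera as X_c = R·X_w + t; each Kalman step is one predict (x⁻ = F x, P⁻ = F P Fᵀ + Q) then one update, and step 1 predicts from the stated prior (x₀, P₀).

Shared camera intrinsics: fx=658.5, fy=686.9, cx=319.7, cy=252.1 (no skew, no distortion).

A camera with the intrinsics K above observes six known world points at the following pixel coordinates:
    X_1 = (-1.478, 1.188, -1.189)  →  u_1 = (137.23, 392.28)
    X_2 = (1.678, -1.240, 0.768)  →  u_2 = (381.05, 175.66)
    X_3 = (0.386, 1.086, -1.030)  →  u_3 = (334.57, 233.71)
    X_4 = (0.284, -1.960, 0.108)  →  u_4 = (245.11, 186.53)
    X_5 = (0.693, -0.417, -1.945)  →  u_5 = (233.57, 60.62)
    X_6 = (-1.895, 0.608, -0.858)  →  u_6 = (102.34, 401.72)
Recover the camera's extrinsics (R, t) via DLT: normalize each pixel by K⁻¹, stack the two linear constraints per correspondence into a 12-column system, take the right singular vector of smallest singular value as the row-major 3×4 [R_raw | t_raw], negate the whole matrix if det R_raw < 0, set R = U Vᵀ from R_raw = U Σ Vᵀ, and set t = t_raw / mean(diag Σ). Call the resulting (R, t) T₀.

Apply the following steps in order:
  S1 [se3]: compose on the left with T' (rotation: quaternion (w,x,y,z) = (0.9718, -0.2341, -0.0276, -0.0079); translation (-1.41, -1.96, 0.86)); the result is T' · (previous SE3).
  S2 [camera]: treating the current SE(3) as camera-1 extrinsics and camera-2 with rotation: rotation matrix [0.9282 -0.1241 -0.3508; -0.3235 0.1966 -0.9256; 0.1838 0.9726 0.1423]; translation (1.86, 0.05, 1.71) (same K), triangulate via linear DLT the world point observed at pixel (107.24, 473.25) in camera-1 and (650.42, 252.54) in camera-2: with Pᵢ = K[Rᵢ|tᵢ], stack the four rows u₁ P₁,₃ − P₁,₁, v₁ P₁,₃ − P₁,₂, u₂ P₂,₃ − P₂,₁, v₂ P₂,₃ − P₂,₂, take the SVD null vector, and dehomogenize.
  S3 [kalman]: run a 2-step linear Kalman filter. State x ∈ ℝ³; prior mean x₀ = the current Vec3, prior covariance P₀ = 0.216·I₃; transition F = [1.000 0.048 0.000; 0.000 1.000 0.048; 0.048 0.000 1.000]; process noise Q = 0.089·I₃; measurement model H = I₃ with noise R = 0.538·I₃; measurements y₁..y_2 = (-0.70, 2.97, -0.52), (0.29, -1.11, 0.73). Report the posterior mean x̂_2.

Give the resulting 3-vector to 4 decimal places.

source (pnp_recover): camera pose = R=[0.7700 0.4763 0.4246; -0.6303 0.4647 0.6218; 0.0989 -0.7464 0.6581], t=(-0.2600, 0.2400, 6.6401)
after S1 (compose_se3): R=[0.7460 0.5259 0.4086; -0.5180 0.0727 0.8523; 0.4185 -0.8474 0.3266], t=(-1.9944, 1.2783, 6.6382)
after S2 (triangulate): (-0.5617, 0.6075, 0.3778)
after S3 (kf_track): (-0.2545, 0.5937, 0.2493)

result = (-0.2545, 0.5937, 0.2493)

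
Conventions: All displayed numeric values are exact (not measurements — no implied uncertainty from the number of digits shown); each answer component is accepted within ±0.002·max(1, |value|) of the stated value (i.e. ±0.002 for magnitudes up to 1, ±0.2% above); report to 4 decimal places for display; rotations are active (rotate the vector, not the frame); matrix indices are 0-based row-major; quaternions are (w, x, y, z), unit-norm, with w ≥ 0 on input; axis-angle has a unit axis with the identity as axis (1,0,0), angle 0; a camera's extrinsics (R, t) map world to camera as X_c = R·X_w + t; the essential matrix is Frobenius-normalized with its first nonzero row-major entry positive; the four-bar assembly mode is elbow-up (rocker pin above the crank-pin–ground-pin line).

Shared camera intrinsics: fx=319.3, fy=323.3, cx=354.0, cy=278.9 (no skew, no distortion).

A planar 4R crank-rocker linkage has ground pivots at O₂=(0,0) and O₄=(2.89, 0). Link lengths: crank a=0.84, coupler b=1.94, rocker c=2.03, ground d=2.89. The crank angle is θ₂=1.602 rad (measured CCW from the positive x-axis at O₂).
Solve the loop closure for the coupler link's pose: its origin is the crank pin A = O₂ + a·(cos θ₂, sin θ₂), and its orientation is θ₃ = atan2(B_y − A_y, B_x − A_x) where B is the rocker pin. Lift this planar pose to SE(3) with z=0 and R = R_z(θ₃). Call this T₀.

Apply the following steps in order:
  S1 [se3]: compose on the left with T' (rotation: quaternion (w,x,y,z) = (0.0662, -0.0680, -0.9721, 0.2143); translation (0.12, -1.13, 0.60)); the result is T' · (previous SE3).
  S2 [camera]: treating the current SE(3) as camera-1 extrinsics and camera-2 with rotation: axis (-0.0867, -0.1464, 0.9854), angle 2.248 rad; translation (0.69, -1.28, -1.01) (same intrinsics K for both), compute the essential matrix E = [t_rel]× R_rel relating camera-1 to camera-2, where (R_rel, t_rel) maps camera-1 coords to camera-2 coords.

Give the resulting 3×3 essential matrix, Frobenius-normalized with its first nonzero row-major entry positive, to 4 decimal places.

matrix = [0.2926 -0.3472 -0.5333; 0.0548 -0.4246 0.2117; -0.0004 0.4014 -0.3466]

source (fourbar_fk): coupler pose = R=[0.9049 -0.4257 0.0000; 0.4257 0.9049 0.0000; 0.0000 0.0000 1.0000], t=(-0.0262, 0.8396, 0.0000)
after S1 (compose_se3): R=[-0.8444 0.5120 -0.1579; 0.5280 0.7450 -0.4077; -0.0911 -0.4276 -0.8994], t=(0.2329, -0.3795, 0.2400)
after S2 (essential): [0.2926 -0.3472 -0.5333; 0.0548 -0.4246 0.2117; -0.0004 0.4014 -0.3466]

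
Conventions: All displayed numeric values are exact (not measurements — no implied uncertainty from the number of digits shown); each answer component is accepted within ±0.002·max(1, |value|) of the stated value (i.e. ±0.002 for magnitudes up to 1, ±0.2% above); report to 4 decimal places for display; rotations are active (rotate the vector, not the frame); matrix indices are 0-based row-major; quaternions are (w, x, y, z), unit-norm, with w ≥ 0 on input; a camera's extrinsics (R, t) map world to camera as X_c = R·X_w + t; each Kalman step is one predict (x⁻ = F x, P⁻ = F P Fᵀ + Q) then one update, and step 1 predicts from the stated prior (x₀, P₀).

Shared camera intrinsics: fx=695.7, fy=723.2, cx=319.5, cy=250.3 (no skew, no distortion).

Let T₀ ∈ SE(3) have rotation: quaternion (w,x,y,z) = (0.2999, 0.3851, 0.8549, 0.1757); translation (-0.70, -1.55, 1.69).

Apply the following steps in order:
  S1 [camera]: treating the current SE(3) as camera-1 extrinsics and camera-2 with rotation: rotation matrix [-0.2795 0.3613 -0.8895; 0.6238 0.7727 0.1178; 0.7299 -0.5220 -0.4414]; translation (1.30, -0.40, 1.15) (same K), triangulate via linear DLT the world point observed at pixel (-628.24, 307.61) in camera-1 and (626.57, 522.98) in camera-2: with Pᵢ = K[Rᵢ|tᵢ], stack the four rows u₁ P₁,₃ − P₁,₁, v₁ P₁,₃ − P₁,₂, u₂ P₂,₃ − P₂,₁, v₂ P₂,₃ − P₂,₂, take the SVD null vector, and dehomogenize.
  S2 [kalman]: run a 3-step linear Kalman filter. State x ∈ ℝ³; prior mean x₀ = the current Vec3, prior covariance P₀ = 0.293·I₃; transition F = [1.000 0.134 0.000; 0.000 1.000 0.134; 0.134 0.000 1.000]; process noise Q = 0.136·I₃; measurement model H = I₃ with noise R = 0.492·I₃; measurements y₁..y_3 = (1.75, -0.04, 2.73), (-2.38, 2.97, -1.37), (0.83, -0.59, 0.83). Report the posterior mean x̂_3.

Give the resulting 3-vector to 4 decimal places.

after S1 (triangulate): (1.9913, 0.2521, -0.3693)
after S2 (kf_track): (0.4671, 0.5365, 0.4371)

result = (0.4671, 0.5365, 0.4371)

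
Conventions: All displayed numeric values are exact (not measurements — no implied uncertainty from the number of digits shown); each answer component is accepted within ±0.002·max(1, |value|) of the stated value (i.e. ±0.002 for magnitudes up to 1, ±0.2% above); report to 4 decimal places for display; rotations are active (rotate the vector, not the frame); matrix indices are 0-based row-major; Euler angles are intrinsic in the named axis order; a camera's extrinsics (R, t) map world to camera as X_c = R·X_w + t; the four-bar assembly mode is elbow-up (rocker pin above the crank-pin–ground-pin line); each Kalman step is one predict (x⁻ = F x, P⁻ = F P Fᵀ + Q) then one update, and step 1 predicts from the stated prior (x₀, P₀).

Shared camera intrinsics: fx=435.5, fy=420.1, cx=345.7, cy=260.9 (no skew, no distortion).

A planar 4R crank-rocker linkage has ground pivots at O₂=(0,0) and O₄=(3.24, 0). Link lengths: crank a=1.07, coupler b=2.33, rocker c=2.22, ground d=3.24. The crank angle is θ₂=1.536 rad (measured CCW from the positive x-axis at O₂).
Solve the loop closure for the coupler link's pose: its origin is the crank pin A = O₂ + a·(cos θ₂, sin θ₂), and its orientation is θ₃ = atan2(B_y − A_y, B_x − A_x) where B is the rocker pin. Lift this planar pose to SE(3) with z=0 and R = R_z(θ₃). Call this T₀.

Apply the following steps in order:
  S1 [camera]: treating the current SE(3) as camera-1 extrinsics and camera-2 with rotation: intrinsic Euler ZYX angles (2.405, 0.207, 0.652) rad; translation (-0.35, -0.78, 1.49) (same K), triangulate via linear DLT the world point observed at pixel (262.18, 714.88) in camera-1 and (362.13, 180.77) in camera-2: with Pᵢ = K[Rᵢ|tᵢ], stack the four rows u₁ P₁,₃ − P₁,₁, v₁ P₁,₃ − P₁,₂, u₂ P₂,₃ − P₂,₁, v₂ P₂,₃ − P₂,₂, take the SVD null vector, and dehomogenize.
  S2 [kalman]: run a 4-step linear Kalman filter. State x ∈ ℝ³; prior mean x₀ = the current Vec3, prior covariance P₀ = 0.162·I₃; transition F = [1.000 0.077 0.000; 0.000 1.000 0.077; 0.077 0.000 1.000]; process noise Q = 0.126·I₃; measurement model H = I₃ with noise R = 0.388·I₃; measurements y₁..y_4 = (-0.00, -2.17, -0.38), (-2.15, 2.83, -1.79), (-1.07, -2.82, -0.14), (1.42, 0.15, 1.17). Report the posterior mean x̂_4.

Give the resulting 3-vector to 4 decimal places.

result = (0.0106, -0.3781, 0.2390)

source (fourbar_fk): coupler pose = R=[0.9246 -0.3809 0.0000; 0.3809 0.9246 0.0000; 0.0000 0.0000 1.0000], t=(0.0372, 1.0694, 0.0000)
after S1 (triangulate): (-0.2320, -0.0147, 0.8952)
after S2 (kf_track): (0.0106, -0.3781, 0.2390)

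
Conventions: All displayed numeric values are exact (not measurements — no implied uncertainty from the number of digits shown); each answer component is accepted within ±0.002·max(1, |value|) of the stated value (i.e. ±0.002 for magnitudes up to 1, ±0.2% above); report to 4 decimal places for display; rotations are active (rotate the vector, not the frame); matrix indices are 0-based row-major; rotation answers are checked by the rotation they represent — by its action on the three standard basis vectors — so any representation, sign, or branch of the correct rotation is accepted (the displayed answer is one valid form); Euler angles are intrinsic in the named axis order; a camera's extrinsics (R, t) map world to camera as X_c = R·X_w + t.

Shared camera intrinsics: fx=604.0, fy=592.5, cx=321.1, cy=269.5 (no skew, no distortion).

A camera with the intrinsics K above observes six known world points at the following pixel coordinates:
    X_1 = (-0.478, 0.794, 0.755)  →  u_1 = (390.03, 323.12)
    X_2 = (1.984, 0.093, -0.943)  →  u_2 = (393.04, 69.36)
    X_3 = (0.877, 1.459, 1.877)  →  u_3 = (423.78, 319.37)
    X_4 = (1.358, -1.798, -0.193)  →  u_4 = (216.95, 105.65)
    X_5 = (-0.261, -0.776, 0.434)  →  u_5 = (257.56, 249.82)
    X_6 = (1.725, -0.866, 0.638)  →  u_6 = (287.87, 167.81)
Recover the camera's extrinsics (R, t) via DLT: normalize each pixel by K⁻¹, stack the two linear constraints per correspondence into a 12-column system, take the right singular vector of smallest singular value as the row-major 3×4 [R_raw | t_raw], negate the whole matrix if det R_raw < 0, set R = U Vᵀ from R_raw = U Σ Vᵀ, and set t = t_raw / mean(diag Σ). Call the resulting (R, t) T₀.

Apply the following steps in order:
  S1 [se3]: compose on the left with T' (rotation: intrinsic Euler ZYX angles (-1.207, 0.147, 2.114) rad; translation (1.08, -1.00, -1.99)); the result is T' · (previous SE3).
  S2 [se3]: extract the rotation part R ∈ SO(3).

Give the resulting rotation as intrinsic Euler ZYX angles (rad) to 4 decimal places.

rotation (euler_zyx) = (-2.6391, 1.2613, 0.2939)

source (pnp_recover): camera pose = R=[0.1812 0.9625 -0.2019; -0.6454 0.2713 0.7141; 0.7420 0.0010 0.6703], t=(0.2100, -0.4800, 6.2899)
after S1 (compose_se3): R=[-0.2669 0.2191 -0.9385; -0.1467 -0.9717 -0.1851; -0.9525 0.0882 0.2915], t=(-3.8372, -2.5205, -5.6433)
after S2 (rot_of_se3): [-0.2669 0.2191 -0.9385; -0.1467 -0.9717 -0.1851; -0.9525 0.0882 0.2915]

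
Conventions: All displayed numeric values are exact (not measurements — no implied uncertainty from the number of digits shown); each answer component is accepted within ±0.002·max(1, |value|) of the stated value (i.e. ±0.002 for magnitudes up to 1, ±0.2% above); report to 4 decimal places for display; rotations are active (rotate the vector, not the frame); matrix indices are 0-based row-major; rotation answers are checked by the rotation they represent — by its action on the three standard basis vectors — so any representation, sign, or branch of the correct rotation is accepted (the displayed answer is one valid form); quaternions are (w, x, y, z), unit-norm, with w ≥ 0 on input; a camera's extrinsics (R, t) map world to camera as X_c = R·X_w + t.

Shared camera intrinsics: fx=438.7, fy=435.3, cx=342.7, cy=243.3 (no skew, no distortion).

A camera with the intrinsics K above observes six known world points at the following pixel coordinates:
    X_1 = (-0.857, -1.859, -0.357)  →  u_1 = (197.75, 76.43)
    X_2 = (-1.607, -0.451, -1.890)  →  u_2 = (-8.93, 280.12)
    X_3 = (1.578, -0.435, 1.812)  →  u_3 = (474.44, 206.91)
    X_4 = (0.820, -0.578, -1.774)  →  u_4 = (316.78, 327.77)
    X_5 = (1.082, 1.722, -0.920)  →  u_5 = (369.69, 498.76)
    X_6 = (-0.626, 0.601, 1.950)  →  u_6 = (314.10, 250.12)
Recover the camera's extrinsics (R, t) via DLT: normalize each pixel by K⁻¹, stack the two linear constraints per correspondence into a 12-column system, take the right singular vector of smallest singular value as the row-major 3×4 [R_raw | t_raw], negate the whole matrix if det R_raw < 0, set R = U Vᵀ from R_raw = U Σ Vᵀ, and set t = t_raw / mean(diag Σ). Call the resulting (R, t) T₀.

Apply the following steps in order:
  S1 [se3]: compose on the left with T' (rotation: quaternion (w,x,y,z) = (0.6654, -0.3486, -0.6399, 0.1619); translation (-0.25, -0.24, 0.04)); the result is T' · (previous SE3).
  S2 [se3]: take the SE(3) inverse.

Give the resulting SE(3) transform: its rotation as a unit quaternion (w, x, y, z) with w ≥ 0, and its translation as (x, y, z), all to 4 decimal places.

source (pnp_recover): camera pose = R=[0.9501 -0.0495 0.3081; 0.1574 0.9286 -0.3361; -0.2695 0.3678 0.8900], t=(-0.4100, 0.2999, 4.5295)
after S1 (compose_se3): R=[0.4184 -0.1469 -0.8963; 0.6703 0.7159 0.1956; 0.6130 -0.6826 0.3980], t=(-4.6022, 0.8629, -0.7451)
after S2 (invert_se3): R=[0.4184 0.6703 0.6130; -0.1469 0.7159 -0.6826; -0.8963 0.1956 0.3980], t=(1.8039, -1.8022, -3.9973)

rotation (quat) = (0.7957, 0.2759, 0.4742, -0.2567), translation = (1.8039, -1.8022, -3.9973)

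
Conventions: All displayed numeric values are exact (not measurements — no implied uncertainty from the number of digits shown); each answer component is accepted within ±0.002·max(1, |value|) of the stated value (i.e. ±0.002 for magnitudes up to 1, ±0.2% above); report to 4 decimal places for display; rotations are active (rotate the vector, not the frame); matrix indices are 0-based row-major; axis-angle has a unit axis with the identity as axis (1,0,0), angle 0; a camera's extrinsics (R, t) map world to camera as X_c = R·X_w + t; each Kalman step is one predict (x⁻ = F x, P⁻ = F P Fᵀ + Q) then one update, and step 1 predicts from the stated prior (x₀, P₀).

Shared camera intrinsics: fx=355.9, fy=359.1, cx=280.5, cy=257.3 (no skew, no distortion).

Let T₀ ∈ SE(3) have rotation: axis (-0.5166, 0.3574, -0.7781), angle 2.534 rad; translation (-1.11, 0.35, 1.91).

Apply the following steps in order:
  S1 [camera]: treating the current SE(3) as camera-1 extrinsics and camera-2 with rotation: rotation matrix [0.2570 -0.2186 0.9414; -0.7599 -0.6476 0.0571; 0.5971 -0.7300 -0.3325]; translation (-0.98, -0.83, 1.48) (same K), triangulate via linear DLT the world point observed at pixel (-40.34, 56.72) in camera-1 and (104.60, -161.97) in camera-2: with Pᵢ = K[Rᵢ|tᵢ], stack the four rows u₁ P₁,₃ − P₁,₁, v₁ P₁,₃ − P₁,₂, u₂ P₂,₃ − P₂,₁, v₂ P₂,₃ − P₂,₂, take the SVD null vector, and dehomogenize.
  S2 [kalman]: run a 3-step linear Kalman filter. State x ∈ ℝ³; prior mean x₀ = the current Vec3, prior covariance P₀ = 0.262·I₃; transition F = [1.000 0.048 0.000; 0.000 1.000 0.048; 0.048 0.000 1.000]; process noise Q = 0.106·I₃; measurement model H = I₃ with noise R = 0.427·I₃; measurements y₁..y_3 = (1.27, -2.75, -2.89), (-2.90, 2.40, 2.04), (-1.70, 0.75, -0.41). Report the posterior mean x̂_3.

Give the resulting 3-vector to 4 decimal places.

after S1 (triangulate): (1.6472, 0.6162, -0.3911)
after S2 (kf_track): (-0.8608, 0.5055, -0.1948)

result = (-0.8608, 0.5055, -0.1948)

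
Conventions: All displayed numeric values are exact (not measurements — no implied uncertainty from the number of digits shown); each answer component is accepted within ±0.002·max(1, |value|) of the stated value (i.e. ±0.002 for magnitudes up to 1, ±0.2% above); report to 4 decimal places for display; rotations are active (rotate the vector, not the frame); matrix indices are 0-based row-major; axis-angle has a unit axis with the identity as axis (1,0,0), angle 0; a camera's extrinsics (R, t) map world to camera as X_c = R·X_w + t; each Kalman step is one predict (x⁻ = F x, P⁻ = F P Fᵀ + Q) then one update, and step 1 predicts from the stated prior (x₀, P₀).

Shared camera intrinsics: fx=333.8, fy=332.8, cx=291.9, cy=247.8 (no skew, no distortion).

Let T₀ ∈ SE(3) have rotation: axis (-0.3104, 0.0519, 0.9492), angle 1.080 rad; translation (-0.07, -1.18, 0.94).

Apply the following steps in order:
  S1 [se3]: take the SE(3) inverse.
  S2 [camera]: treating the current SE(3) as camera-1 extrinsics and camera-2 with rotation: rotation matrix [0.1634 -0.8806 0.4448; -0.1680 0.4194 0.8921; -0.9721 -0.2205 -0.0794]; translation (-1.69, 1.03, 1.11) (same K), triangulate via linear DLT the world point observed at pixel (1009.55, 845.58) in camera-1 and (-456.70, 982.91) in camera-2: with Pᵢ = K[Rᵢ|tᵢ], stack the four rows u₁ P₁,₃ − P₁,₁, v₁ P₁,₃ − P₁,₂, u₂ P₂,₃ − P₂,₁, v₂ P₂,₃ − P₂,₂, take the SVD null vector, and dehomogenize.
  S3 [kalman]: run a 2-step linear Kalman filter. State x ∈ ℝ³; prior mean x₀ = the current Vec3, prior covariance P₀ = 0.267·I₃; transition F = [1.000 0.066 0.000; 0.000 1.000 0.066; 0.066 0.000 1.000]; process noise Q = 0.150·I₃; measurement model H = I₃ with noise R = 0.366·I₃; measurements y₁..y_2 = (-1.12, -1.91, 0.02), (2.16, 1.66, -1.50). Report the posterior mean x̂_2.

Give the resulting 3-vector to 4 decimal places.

result = (0.6034, 0.6973, -0.4826)

after S1 (invert_se3): R=[0.5223 0.8286 -0.2015; -0.8457 0.4727 -0.2477; -0.1100 0.2998 0.9476], t=(1.2038, 0.7315, -0.5447)
after S2 (triangulate): (-0.5463, 1.5775, 1.0053)
after S3 (kf_track): (0.6034, 0.6973, -0.4826)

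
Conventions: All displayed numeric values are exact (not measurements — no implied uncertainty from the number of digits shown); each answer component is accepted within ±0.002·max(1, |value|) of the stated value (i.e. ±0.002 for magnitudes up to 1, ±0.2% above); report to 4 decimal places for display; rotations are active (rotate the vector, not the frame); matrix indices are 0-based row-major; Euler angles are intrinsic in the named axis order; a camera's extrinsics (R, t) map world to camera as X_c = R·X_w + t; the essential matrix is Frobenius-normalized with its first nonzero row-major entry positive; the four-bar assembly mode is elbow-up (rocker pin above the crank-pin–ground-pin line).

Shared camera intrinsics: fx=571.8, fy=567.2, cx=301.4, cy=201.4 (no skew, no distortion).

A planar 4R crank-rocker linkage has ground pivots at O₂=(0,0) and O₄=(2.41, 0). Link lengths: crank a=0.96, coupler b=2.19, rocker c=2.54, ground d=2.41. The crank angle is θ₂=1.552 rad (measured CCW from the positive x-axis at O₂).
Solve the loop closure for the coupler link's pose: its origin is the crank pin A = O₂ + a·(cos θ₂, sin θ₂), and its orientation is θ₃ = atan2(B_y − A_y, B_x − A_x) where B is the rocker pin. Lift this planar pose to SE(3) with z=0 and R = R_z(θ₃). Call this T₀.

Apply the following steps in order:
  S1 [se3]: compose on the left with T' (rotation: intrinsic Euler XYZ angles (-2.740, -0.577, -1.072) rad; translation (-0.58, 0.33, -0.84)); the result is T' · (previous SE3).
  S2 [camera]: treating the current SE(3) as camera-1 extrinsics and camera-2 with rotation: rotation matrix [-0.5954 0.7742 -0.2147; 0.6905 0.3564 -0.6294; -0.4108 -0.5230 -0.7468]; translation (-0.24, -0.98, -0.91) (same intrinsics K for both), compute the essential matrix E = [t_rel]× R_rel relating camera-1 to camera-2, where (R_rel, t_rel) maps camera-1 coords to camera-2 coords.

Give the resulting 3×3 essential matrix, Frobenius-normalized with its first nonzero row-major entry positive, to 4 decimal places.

source (fourbar_fk): coupler pose = R=[0.7441 -0.6681 0.0000; 0.6681 0.7441 0.0000; 0.0000 0.0000 1.0000], t=(0.0180, 0.9598, 0.0000)
after S1 (compose_se3): R=[0.7900 0.2798 -0.5455; 0.5083 -0.7964 0.3276; -0.3428 -0.5361 -0.7714], t=(0.1337, 0.1035, -1.4408)
after S2 (essential): [0.2848 -0.0683 0.6337; 0.0519 0.3284 -0.0970; 0.1951 0.5945 0.0344]

matrix = [0.2848 -0.0683 0.6337; 0.0519 0.3284 -0.0970; 0.1951 0.5945 0.0344]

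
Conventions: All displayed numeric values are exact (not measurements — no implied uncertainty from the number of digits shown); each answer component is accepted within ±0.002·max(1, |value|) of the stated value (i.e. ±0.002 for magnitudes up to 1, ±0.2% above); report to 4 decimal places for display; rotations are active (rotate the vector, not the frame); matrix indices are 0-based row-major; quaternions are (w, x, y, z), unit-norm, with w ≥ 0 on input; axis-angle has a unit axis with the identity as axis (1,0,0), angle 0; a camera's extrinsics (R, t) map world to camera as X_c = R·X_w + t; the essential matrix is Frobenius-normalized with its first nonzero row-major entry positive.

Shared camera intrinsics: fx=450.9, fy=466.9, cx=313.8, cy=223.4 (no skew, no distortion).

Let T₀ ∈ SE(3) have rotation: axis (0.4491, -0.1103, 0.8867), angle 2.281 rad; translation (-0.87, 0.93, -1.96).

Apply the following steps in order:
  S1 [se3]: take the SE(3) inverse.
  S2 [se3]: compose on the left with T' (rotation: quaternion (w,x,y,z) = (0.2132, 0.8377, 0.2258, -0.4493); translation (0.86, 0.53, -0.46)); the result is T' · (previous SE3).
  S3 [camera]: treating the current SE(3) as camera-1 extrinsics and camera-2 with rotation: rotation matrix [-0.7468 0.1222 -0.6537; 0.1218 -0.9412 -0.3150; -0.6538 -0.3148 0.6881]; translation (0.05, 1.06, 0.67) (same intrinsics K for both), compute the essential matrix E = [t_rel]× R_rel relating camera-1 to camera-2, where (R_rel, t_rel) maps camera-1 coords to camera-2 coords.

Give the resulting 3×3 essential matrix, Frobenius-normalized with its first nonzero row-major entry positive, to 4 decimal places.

after S1 (invert_se3): R=[-0.3189 0.5904 0.7414; -0.7541 -0.6320 0.1789; 0.5742 -0.5020 0.6467], t=(0.6267, 0.2824, 2.2340)
after S2 (compose_se3): R=[-0.9643 0.2613 0.0439; 0.2275 0.9015 -0.3682; -0.1358 -0.3450 -0.9287], t=(-0.1358, -0.8321, -2.0775)
after S3 (essential): [0.1956 -0.4745 -0.0835; -0.4294 0.2905 0.0713; -0.5247 -0.4238 -0.0290]

matrix = [0.1956 -0.4745 -0.0835; -0.4294 0.2905 0.0713; -0.5247 -0.4238 -0.0290]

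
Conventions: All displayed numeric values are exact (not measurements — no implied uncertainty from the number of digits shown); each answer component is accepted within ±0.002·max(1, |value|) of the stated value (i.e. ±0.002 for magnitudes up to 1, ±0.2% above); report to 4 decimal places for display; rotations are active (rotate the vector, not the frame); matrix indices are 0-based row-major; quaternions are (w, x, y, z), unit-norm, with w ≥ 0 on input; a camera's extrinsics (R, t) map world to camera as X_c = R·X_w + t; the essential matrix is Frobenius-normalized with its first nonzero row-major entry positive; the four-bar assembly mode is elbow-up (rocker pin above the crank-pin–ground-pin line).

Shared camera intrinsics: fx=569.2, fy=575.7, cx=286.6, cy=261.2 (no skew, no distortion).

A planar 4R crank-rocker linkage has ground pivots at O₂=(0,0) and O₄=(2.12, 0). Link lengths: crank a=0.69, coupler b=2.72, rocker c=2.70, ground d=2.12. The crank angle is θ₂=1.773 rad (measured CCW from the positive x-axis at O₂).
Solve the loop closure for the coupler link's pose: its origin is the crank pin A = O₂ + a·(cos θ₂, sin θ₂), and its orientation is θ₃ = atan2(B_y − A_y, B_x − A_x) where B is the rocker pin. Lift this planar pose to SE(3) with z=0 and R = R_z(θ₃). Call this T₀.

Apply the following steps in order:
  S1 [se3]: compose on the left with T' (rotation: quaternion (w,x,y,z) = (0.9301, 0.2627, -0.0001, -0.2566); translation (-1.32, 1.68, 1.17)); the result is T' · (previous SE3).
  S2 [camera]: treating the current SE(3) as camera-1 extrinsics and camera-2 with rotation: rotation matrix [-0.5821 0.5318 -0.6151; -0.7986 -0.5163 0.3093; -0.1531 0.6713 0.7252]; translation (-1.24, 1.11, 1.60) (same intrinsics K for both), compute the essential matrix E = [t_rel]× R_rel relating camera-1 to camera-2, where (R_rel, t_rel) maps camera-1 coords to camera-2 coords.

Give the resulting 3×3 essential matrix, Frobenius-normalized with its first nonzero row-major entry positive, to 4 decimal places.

matrix = [0.2871 0.0108 -0.3819; 0.1562 -0.0161 -0.5124; -0.6201 -0.1042 -0.2983]

source (fourbar_fk): coupler pose = R=[0.6805 -0.7328 0.0000; 0.7328 0.6805 0.0000; 0.0000 0.0000 1.0000], t=(-0.1386, 0.6759, 0.0000)
after S1 (compose_se3): R=[0.9406 -0.3115 -0.1350; 0.2102 0.8468 -0.4887; 0.2665 0.4312 0.8620], t=(-1.1177, 2.2398, 1.5190)
after S2 (essential): [0.2871 0.0108 -0.3819; 0.1562 -0.0161 -0.5124; -0.6201 -0.1042 -0.2983]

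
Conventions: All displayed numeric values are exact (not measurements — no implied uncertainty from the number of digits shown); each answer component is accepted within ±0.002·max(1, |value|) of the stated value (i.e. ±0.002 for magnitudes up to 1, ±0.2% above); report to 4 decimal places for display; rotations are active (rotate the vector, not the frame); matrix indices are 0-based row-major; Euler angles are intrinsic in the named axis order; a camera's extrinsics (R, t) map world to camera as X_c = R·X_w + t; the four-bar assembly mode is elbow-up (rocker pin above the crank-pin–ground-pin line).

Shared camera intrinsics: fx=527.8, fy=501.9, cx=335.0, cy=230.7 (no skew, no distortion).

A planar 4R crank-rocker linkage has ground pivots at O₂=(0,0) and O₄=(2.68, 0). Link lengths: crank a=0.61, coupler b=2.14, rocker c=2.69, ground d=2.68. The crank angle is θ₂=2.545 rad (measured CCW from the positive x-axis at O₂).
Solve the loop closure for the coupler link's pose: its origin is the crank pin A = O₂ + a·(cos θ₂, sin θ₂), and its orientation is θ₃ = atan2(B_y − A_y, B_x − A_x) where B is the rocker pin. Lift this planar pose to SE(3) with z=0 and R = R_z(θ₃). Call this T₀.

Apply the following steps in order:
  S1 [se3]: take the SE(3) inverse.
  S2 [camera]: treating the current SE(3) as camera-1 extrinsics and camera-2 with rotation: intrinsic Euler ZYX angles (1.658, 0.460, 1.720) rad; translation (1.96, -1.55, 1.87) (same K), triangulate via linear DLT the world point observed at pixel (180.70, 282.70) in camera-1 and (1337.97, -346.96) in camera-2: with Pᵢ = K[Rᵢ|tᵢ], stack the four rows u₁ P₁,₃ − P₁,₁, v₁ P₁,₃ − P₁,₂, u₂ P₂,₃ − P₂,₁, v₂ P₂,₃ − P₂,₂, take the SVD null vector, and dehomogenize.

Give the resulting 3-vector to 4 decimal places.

source (fourbar_fk): coupler pose = R=[0.6404 -0.7680 0.0000; 0.7680 0.6404 0.0000; 0.0000 0.0000 1.0000], t=(-0.5046, 0.3427, 0.0000)
after S1 (invert_se3): R=[0.6404 0.7680 0.0000; -0.7680 0.6404 -0.0000; 0.0000 0.0000 1.0000], t=(0.0600, -0.6070, 0.0000)
after S2 (triangulate): (-1.0262, 0.0335, 1.9549)

result = (-1.0262, 0.0335, 1.9549)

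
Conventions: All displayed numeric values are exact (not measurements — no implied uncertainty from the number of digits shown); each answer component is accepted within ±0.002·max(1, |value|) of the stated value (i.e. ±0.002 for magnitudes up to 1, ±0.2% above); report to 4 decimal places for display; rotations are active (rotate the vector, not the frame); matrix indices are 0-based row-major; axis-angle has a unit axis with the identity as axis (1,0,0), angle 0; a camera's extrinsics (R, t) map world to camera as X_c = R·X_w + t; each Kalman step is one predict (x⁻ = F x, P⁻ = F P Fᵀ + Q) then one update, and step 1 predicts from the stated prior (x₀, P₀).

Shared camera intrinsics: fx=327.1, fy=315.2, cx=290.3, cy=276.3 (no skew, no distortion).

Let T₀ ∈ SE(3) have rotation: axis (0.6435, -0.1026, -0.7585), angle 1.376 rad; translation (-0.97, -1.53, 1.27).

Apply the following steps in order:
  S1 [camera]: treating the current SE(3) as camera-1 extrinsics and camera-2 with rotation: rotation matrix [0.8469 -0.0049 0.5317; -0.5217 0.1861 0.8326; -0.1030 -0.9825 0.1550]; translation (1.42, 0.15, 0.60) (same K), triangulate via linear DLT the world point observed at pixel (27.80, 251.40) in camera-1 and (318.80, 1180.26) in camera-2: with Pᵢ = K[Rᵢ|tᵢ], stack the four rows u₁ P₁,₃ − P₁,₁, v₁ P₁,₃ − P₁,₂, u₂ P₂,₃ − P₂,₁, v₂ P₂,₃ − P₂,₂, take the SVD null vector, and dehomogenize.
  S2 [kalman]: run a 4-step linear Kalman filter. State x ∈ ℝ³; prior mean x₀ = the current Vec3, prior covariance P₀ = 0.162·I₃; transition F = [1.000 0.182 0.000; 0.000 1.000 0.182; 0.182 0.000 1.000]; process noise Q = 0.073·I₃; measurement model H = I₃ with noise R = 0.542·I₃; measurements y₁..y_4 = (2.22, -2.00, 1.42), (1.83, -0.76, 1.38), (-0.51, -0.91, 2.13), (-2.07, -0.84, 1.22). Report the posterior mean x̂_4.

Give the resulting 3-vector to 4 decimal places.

after S1 (triangulate): (-1.7512, 0.3657, 0.1959)
after S2 (kf_track): (-0.7295, -0.4193, 1.0046)

result = (-0.7295, -0.4193, 1.0046)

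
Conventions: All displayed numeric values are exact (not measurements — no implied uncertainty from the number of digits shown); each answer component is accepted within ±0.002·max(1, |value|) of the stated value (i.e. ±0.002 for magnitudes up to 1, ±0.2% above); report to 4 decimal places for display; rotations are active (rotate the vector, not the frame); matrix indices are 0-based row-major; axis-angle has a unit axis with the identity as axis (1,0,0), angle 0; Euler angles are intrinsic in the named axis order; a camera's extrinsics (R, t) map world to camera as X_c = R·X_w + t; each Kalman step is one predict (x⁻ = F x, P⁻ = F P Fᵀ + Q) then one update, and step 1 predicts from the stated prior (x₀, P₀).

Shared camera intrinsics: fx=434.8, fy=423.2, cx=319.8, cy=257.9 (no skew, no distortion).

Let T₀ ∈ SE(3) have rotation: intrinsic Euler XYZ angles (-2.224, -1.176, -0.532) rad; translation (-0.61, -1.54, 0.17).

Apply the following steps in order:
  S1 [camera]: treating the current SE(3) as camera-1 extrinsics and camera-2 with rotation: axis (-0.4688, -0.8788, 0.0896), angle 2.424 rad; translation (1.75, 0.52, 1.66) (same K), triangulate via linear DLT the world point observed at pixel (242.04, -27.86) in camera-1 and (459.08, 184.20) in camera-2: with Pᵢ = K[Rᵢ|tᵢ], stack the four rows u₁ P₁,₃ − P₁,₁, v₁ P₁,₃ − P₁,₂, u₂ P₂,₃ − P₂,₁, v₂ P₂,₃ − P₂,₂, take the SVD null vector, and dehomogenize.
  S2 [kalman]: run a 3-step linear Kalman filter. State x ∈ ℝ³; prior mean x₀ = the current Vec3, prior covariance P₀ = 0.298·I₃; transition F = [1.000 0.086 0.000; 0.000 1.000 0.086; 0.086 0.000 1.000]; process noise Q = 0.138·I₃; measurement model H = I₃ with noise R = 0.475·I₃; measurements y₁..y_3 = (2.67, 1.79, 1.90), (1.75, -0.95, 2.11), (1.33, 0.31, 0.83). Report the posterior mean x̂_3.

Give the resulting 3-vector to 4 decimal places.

result = (1.4286, -0.0181, 1.2235)

after S1 (triangulate): (0.1364, -1.7270, -0.5949)
after S2 (kf_track): (1.4286, -0.0181, 1.2235)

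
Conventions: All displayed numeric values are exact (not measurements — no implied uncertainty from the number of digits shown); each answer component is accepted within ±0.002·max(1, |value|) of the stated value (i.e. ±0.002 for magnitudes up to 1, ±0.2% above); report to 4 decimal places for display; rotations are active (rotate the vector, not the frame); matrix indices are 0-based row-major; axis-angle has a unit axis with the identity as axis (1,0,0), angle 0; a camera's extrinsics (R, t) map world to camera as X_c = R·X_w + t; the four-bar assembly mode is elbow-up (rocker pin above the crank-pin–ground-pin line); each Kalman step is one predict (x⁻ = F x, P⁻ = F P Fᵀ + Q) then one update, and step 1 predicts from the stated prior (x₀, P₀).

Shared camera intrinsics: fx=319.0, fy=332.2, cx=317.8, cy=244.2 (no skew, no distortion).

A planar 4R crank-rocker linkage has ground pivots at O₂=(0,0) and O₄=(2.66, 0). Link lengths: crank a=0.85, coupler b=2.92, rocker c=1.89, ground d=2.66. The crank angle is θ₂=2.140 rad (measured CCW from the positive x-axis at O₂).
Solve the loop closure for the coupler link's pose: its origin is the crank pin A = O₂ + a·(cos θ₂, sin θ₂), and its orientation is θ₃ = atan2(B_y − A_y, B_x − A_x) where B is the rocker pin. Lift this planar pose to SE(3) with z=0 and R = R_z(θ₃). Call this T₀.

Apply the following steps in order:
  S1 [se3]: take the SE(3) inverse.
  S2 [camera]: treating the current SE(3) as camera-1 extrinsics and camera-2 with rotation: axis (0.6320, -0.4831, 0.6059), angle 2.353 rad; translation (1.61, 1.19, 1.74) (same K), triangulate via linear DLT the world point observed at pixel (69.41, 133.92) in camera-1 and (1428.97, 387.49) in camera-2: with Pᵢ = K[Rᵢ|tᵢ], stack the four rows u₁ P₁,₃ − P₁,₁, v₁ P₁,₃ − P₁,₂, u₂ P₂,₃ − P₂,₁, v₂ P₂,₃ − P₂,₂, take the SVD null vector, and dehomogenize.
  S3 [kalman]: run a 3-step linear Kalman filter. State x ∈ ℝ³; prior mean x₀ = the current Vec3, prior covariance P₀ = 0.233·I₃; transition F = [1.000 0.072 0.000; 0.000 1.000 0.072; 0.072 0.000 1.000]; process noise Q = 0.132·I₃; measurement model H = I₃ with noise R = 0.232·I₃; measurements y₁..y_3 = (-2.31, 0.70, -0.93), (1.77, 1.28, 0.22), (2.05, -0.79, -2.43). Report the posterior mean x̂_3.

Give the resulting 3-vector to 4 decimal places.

source (fourbar_fk): coupler pose = R=[0.9227 -0.3856 0.0000; 0.3856 0.9227 0.0000; 0.0000 0.0000 1.0000], t=(-0.4581, 0.7160, 0.0000)
after S1 (invert_se3): R=[0.9227 0.3856 0.0000; -0.3856 0.9227 0.0000; 0.0000 0.0000 1.0000], t=(0.1466, -0.8373, 0.0000)
after S2 (triangulate): (-1.1034, 0.0531, 1.0929)
after S3 (kf_track): (1.1309, 0.0221, -1.2620)

result = (1.1309, 0.0221, -1.2620)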